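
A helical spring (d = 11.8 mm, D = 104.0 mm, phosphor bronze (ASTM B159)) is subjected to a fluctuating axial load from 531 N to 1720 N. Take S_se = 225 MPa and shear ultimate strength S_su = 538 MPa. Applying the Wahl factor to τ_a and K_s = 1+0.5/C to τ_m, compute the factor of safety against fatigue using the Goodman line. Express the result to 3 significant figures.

C = D/d = 104.0/11.8 = 8.8136; K_W = (4C−1)/(4C−4)+0.615/C = 1.1658; K_s = 1+0.5/C = 1.0567
F_a = (F_max−F_min)/2 = 594.5 N; F_m = (F_max+F_min)/2 = 1125.5 N
τ_a = K_W·8F_aD/(πd³) = 1.1658 × 95.825 = 111.71 MPa
τ_m = K_s·8F_mD/(πd³) = 1.0567 × 181.41 = 191.71 MPa
Goodman: 1/n_f = τ_a/S_se + τ_m/S_su = 111.71/225 + 191.71/538 = 0.49649 + 0.35633 = 0.85282
n_f = 1/0.85282 = 1.173

1.17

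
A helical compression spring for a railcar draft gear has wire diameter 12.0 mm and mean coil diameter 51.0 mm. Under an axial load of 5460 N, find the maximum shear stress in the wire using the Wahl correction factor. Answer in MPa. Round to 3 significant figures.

564 MPa

Spring index C = D/d = 51.0/12.0 = 4.2500
K_W = (4C−1)/(4C−4) + 0.615/C = 16.000/13.000 + 0.1447 = 1.3755
τ₀ = 8FD/(πd³) = 8·5460·51.0/(π·12.0³) = 2.22768e+06/5428.7 = 410.35 MPa
τ_max = K·τ₀ = 1.3755 × 410.35 = 564.43 MPa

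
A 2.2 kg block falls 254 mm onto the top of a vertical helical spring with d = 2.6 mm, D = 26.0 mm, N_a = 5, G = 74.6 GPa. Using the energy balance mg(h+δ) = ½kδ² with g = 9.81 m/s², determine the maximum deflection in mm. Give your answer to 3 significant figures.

k = Gd⁴/(8D³N_a) = (74.6×10³)(2.6⁴)/(8·26.0³·5) = 4.849 N/mm
W = mg = 2.2 × 9.81 = 21.582 N
½kδ² − Wδ − Wh = 0 → δ = (W + √(W² + 2kWh))/k
δ = (21.582 + √(465.78 + 53162.8))/4.849 = (21.582 + 231.58)/4.849 = 52.209 mm

52.2 mm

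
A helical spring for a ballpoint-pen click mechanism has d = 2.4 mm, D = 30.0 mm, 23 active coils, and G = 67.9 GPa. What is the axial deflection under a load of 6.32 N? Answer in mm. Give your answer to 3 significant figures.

13.9 mm

k = Gd⁴/(8D³N_a) = (67.9×10³)(2.4⁴)/(8·30.0³·23) = 0.45345 N/mm
δ = F/k = 6.32 / 0.45345 = 13.937 mm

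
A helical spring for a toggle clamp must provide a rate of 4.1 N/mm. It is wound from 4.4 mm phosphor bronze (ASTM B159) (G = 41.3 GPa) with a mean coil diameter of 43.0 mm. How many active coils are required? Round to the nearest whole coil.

6

N_a = Gd⁴/(8D³k) = (41.3×10³ × 4.4⁴)/(8 × 43.0³ × 4.1)
    = 1.54796e+07 / 2.60783e+06 = 5.936 → 6 coils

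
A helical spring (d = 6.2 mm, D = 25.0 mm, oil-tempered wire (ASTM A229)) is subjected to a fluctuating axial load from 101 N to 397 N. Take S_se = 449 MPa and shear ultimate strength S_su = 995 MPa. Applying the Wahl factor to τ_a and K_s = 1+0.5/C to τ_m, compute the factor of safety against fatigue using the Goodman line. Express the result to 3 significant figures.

C = D/d = 25.0/6.2 = 4.0323; K_W = (4C−1)/(4C−4)+0.615/C = 1.3999; K_s = 1+0.5/C = 1.1240
F_a = (F_max−F_min)/2 = 148 N; F_m = (F_max+F_min)/2 = 249 N
τ_a = K_W·8F_aD/(πd³) = 1.3999 × 39.534 = 55.342 MPa
τ_m = K_s·8F_mD/(πd³) = 1.1240 × 66.513 = 74.76 MPa
Goodman: 1/n_f = τ_a/S_se + τ_m/S_su = 55.342/449 + 74.76/995 = 0.12326 + 0.07514 = 0.19839
n_f = 1/0.19839 = 5.041

5.04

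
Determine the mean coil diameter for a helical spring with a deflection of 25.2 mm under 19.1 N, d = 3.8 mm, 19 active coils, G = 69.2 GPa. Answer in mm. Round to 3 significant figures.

50.0 mm

Required rate k = F/δ = 19.1/25.2 = 0.75794 N/mm
D = (Gd⁴/(8N_a·k))^(1/3) = (69.2×10³·3.8⁴/(8·19·0.75794))^(1/3)
  = (125246)^(1/3) = 50.0328 mm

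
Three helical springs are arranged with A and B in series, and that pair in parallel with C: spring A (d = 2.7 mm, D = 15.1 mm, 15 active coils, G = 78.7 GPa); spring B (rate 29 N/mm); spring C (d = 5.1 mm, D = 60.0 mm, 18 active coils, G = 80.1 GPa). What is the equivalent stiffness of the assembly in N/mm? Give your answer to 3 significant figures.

9.25 N/mm

k_A = Gd⁴/(8D³N_a) = (78.7×10³)(2.7⁴)/(8·15.1³·15) = 10.123 N/mm
k_C = Gd⁴/(8D³N_a) = (80.1×10³)(5.1⁴)/(8·60.0³·18) = 1.7422 N/mm
Springs A,B series: k_AB = 1/(1/10.123+1/29) = 7.5038 N/mm; parallel with C: k_eq = 7.5038+1.7422 = 9.246 N/mm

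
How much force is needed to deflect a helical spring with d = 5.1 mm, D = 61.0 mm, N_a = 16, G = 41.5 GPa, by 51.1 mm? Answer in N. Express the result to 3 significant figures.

49.4 N

k = Gd⁴/(8D³N_a) = (41.5×10³)(5.1⁴)/(8·61.0³·16) = 0.96634 N/mm
F = k·δ = 0.96634 × 51.1 = 49.38 N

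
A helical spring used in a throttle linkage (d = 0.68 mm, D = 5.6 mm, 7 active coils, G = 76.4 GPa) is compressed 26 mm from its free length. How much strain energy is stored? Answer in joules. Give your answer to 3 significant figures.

k = Gd⁴/(8D³N_a) = (76.4×10³)(0.68⁴)/(8·5.6³·7) = 1.661 N/mm
U = ½kδ² = 0.5 × 1.661 × 26² = 561.43 N·mm = 0.56143 J

0.561 J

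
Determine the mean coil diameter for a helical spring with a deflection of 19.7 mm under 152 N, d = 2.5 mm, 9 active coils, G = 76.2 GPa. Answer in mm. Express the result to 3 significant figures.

17.5 mm

Required rate k = F/δ = 152/19.7 = 7.7157 N/mm
D = (Gd⁴/(8N_a·k))^(1/3) = (76.2×10³·2.5⁴/(8·9·7.7157))^(1/3)
  = (5358.03)^(1/3) = 17.4985 mm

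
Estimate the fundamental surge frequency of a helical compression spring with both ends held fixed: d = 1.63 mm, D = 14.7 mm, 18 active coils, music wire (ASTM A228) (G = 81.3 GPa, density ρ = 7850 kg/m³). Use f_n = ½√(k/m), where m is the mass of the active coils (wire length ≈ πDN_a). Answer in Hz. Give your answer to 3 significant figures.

k = Gd⁴/(8D³N_a) = (81.3×10³)(1.63⁴)/(8·14.7³·18) = 1.2547 N/mm = 1254.7 N/m
Wire length L = πDN_a = π·14.7·18 = 831.27 mm
m = ρ·(πd²/4)·L = 7850 × 2.0867×10⁻⁶ m² × 0.83127 m = 0.013617 kg
f_n = ½√(k/m) = 0.5·√(1254.7/0.013617) = 0.5·√(92141) = 151.77 Hz

152 Hz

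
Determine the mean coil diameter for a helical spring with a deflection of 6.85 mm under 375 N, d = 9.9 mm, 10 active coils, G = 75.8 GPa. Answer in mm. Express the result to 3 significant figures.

Required rate k = F/δ = 375/6.85 = 54.745 N/mm
D = (Gd⁴/(8N_a·k))^(1/3) = (75.8×10³·9.9⁴/(8·10·54.745))^(1/3)
  = (166257)^(1/3) = 54.9870 mm

55.0 mm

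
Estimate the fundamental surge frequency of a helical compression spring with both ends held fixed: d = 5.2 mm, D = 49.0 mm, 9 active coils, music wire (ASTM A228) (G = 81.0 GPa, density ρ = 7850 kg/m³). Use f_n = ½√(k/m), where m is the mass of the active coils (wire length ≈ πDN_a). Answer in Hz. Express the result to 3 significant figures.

k = Gd⁴/(8D³N_a) = (81.0×10³)(5.2⁴)/(8·49.0³·9) = 6.9916 N/mm = 6991.6 N/m
Wire length L = πDN_a = π·49.0·9 = 1385.4 mm
m = ρ·(πd²/4)·L = 7850 × 21.237×10⁻⁶ m² × 1.3854 m = 0.23097 kg
f_n = ½√(k/m) = 0.5·√(6991.6/0.23097) = 0.5·√(30271) = 86.992 Hz

87.0 Hz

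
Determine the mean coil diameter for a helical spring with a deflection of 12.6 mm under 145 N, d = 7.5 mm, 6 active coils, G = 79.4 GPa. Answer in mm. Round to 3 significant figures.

Required rate k = F/δ = 145/12.6 = 11.508 N/mm
D = (Gd⁴/(8N_a·k))^(1/3) = (79.4×10³·7.5⁴/(8·6·11.508))^(1/3)
  = (454807)^(1/3) = 76.9028 mm

76.9 mm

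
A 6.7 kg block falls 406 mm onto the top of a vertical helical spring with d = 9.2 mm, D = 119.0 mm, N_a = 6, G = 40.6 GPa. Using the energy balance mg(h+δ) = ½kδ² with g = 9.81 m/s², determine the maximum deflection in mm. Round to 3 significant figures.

141 mm

k = Gd⁴/(8D³N_a) = (40.6×10³)(9.2⁴)/(8·119.0³·6) = 3.5958 N/mm
W = mg = 6.7 × 9.81 = 65.727 N
½kδ² − Wδ − Wh = 0 → δ = (W + √(W² + 2kWh))/k
δ = (65.727 + √(4320 + 191909))/3.5958 = (65.727 + 442.98)/3.5958 = 141.47 mm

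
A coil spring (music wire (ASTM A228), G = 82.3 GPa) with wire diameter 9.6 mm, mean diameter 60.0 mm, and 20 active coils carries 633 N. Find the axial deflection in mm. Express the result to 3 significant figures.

31.3 mm

k = Gd⁴/(8D³N_a) = (82.3×10³)(9.6⁴)/(8·60.0³·20) = 20.226 N/mm
δ = F/k = 633 / 20.226 = 31.296 mm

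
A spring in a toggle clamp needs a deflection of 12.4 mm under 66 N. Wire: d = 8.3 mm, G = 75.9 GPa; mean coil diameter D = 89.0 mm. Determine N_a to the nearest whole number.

Required rate k = F/δ = 66/12.4 = 5.3226 N/mm
N_a = Gd⁴/(8D³k) = (75.9×10³ × 8.3⁴)/(8 × 89.0³ × 5.3226)
    = 3.60209e+08 / 3.0018e+07 = 12 → 12 coils

12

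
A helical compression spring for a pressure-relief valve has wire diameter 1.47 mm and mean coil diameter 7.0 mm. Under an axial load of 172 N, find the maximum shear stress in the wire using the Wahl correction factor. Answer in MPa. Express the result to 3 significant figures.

Spring index C = D/d = 7.0/1.47 = 4.7619
K_W = (4C−1)/(4C−4) + 0.615/C = 18.048/15.048 + 0.1291 = 1.3285
τ₀ = 8FD/(πd³) = 8·172·7.0/(π·1.47³) = 9632/9.9793 = 965.19 MPa
τ_max = K·τ₀ = 1.3285 × 965.19 = 1282.3 MPa

1280 MPa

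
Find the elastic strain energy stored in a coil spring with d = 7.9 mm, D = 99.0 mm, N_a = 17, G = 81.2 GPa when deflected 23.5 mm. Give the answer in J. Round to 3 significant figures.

k = Gd⁴/(8D³N_a) = (81.2×10³)(7.9⁴)/(8·99.0³·17) = 2.3967 N/mm
U = ½kδ² = 0.5 × 2.3967 × 23.5² = 661.8 N·mm = 0.6618 J

0.662 J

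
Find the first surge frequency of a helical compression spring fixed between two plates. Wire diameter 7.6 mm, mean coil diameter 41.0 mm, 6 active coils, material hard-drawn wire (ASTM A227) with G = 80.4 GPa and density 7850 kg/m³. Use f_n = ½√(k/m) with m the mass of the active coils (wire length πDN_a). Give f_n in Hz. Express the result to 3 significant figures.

k = Gd⁴/(8D³N_a) = (80.4×10³)(7.6⁴)/(8·41.0³·6) = 81.081 N/mm = 81081 N/m
Wire length L = πDN_a = π·41.0·6 = 772.83 mm
m = ρ·(πd²/4)·L = 7850 × 45.365×10⁻⁶ m² × 0.77283 m = 0.27521 kg
f_n = ½√(k/m) = 0.5·√(81081/0.27521) = 0.5·√(2.9461e+05) = 271.39 Hz

271 Hz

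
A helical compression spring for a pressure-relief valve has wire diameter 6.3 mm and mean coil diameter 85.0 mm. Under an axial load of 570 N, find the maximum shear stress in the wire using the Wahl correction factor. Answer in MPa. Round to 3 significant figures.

Spring index C = D/d = 85.0/6.3 = 13.4921
K_W = (4C−1)/(4C−4) + 0.615/C = 52.968/49.968 + 0.0456 = 1.1056
τ₀ = 8FD/(πd³) = 8·570·85.0/(π·6.3³) = 387600/785.55 = 493.41 MPa
τ_max = K·τ₀ = 1.1056 × 493.41 = 545.53 MPa

546 MPa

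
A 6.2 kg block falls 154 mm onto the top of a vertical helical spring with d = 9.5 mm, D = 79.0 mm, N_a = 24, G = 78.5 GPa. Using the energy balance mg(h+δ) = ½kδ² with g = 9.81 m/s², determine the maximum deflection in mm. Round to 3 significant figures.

62.4 mm

k = Gd⁴/(8D³N_a) = (78.5×10³)(9.5⁴)/(8·79.0³·24) = 6.7543 N/mm
W = mg = 6.2 × 9.81 = 60.822 N
½kδ² − Wδ − Wh = 0 → δ = (W + √(W² + 2kWh))/k
δ = (60.822 + √(3699.3 + 126530))/6.7543 = (60.822 + 360.87)/6.7543 = 62.433 mm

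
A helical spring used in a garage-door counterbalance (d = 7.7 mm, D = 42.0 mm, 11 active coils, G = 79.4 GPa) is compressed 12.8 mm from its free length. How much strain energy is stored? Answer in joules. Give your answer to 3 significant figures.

3.51 J

k = Gd⁴/(8D³N_a) = (79.4×10³)(7.7⁴)/(8·42.0³·11) = 42.811 N/mm
U = ½kδ² = 0.5 × 42.811 × 12.8² = 3507.1 N·mm = 3.5071 J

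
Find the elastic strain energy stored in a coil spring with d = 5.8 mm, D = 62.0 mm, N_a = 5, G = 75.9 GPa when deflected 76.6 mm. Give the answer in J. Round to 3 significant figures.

26.4 J

k = Gd⁴/(8D³N_a) = (75.9×10³)(5.8⁴)/(8·62.0³·5) = 9.0099 N/mm
U = ½kδ² = 0.5 × 9.0099 × 76.6² = 26433 N·mm = 26.433 J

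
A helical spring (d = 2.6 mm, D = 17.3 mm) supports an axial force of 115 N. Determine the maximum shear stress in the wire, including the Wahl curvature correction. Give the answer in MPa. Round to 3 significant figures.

353 MPa

Spring index C = D/d = 17.3/2.6 = 6.6538
K_W = (4C−1)/(4C−4) + 0.615/C = 25.615/22.615 + 0.0924 = 1.2251
τ₀ = 8FD/(πd³) = 8·115·17.3/(π·2.6³) = 15916/55.217 = 288.25 MPa
τ_max = K·τ₀ = 1.2251 × 288.25 = 353.13 MPa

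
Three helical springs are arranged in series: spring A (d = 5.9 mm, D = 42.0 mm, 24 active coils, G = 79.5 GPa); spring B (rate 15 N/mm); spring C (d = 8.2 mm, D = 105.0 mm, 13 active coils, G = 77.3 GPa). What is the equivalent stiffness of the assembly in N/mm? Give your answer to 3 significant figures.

k_A = Gd⁴/(8D³N_a) = (79.5×10³)(5.9⁴)/(8·42.0³·24) = 6.7721 N/mm
k_C = Gd⁴/(8D³N_a) = (77.3×10³)(8.2⁴)/(8·105.0³·13) = 2.9029 N/mm
Series: 1/k_eq = 1/6.7721 + 1/15 + 1/2.9029 = 0.55881; k_eq = 1.7895 N/mm

1.79 N/mm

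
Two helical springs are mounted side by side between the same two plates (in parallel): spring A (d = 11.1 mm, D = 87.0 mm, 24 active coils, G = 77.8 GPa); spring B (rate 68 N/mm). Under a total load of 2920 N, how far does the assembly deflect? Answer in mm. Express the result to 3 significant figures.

37.8 mm

k_A = Gd⁴/(8D³N_a) = (77.8×10³)(11.1⁴)/(8·87.0³·24) = 9.3414 N/mm
Parallel: k_eq = 9.3414 + 68 = 77.341 N/mm
δ = F/k_eq = 2920/77.341 = 37.755 mm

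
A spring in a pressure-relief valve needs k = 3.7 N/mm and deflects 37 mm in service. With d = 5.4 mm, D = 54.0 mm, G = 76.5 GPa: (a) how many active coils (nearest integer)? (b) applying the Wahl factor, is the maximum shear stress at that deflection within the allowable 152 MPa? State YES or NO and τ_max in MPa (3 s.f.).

N_a = Gd⁴/(8D³k) = (76.5×10³)(5.4⁴)/(8·54.0³·3.7) = 13.96 → N_a = 14
Actual rate k = Gd⁴/(8D³·14) = 3.6884 N/mm
Working load F = kδ = 3.6884·37 = 136.47 N
C = 54.0/5.4 = 10.0000; K_W = (4C−1)/(4C−4)+0.615/C = 1.1448
τ_max = K_W·8FD/(πd³) = 1.1448·119.18 = 136.44 MPa
τ_max ≤ 152 MPa → acceptable

(a) 14 coils; (b) YES, τ_max = 136 MPa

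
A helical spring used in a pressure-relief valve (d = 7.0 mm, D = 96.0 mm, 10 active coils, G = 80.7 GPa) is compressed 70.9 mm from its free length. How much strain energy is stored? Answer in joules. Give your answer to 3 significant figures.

6.88 J

k = Gd⁴/(8D³N_a) = (80.7×10³)(7.0⁴)/(8·96.0³·10) = 2.7375 N/mm
U = ½kδ² = 0.5 × 2.7375 × 70.9² = 6880.6 N·mm = 6.8806 J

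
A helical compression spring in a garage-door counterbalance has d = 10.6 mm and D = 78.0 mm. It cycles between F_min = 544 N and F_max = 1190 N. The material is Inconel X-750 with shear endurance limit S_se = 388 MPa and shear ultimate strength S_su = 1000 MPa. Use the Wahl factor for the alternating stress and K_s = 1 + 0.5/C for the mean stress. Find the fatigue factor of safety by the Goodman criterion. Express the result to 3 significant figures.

3.11

C = D/d = 78.0/10.6 = 7.3585; K_W = (4C−1)/(4C−4)+0.615/C = 1.2015; K_s = 1+0.5/C = 1.0679
F_a = (F_max−F_min)/2 = 323 N; F_m = (F_max+F_min)/2 = 867 N
τ_a = K_W·8F_aD/(πd³) = 1.2015 × 53.867 = 64.722 MPa
τ_m = K_s·8F_mD/(πd³) = 1.0679 × 144.59 = 154.41 MPa
Goodman: 1/n_f = τ_a/S_se + τ_m/S_su = 64.722/388 + 154.41/1000 = 0.16681 + 0.15441 = 0.32122
n_f = 1/0.32122 = 3.113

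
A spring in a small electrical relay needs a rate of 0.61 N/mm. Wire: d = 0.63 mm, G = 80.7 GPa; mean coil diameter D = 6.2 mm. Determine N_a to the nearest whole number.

11

N_a = Gd⁴/(8D³k) = (80.7×10³ × 0.63⁴)/(8 × 6.2³ × 0.61)
    = 12712.6 / 1163.04 = 10.93 → 11 coils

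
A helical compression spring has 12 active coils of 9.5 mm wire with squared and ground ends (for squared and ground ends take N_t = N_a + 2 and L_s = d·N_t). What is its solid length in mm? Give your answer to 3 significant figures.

squared and ground ends: N_t = N_a + 2 = 12 + 2 = 14
L_s = d·N_t = 9.5 × 14 = 133 mm

133 mm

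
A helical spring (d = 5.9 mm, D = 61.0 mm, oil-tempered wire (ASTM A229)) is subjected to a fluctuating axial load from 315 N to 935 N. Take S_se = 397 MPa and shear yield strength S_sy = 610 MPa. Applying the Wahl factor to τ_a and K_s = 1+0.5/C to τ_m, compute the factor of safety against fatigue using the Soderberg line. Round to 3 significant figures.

0.673

C = D/d = 61.0/5.9 = 10.3390; K_W = (4C−1)/(4C−4)+0.615/C = 1.1398; K_s = 1+0.5/C = 1.0484
F_a = (F_max−F_min)/2 = 310 N; F_m = (F_max+F_min)/2 = 625 N
τ_a = K_W·8F_aD/(πd³) = 1.1398 × 234.46 = 267.24 MPa
τ_m = K_s·8F_mD/(πd³) = 1.0484 × 472.71 = 495.57 MPa
Soderberg: 1/n_f = τ_a/S_se + τ_m/S_sy = 267.24/397 + 495.57/610 = 0.67315 + 0.81241 = 1.4856
n_f = 1/1.4856 = 0.6731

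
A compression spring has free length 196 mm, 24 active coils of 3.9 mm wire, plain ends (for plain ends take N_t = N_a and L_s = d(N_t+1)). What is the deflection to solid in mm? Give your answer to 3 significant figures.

98.5 mm

N_t = 24; L_s = 3.9·25 = 97.5 mm
δ_solid = L₀ − L_s = 196 − 97.5 = 98.5 mm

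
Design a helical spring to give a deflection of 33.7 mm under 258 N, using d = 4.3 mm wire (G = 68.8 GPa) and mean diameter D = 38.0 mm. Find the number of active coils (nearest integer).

Required rate k = F/δ = 258/33.7 = 7.6558 N/mm
N_a = Gd⁴/(8D³k) = (68.8×10³ × 4.3⁴)/(8 × 38.0³ × 7.6558)
    = 2.35214e+07 / 3.36071e+06 = 6.999 → 7 coils

7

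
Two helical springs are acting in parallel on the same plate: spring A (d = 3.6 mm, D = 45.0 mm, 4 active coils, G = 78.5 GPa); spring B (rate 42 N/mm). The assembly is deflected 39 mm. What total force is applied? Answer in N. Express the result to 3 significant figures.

k_A = Gd⁴/(8D³N_a) = (78.5×10³)(3.6⁴)/(8·45.0³·4) = 4.5216 N/mm
Parallel: k_eq = 4.5216 + 42 = 46.522 N/mm
F = k_eq·δ = 46.522·39 = 1814.3 N

1810 N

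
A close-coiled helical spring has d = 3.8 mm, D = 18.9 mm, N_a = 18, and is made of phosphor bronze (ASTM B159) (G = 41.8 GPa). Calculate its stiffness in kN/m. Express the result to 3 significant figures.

k = Gd⁴/(8D³N_a) = (41.8×10³ × 3.8⁴) / (8 × 18.9³ × 18)
  = 8.71587e+06 / 972183 = 8.9653 N/mm

8.97 kN/m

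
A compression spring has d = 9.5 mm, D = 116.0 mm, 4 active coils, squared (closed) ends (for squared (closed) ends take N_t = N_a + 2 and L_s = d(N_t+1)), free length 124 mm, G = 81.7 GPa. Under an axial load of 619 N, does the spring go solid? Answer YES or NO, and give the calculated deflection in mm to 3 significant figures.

k = Gd⁴/(8D³N_a) = (81.7×10³)(9.5⁴)/(8·116.0³·4) = 13.323 N/mm
N_t = 6; L_s = 9.5·7 = 66.5 mm; δ_solid = L₀ − L_s = 124 − 66.5 = 57.5 mm
δ = F/k = 619/13.323 = 46.462 mm
δ < δ_solid → spring does not go solid

NO, δ = 46.5 mm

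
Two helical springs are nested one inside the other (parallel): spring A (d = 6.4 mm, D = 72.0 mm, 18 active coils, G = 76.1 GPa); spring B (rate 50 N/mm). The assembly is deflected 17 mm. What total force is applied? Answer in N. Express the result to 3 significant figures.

890 N

k_A = Gd⁴/(8D³N_a) = (76.1×10³)(6.4⁴)/(8·72.0³·18) = 2.3754 N/mm
Parallel: k_eq = 2.3754 + 50 = 52.375 N/mm
F = k_eq·δ = 52.375·17 = 890.38 N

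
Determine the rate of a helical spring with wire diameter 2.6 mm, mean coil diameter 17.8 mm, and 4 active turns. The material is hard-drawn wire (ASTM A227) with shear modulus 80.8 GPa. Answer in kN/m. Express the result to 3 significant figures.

k = Gd⁴/(8D³N_a) = (80.8×10³ × 2.6⁴) / (8 × 17.8³ × 4)
  = 3.69237e+06 / 180472 = 20.459 N/mm

20.5 kN/m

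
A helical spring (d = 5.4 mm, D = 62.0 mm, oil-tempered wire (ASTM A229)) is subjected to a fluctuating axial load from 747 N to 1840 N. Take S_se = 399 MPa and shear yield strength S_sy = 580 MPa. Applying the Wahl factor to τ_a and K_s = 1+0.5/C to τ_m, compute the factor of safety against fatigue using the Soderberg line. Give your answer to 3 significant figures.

0.258

C = D/d = 62.0/5.4 = 11.4815; K_W = (4C−1)/(4C−4)+0.615/C = 1.1251; K_s = 1+0.5/C = 1.0435
F_a = (F_max−F_min)/2 = 546.5 N; F_m = (F_max+F_min)/2 = 1293.5 N
τ_a = K_W·8F_aD/(πd³) = 1.1251 × 547.95 = 616.51 MPa
τ_m = K_s·8F_mD/(πd³) = 1.0435 × 1296.9 = 1353.4 MPa
Soderberg: 1/n_f = τ_a/S_se + τ_m/S_sy = 616.51/399 + 1353.4/580 = 1.54513 + 2.33347 = 3.8786
n_f = 1/3.8786 = 0.2578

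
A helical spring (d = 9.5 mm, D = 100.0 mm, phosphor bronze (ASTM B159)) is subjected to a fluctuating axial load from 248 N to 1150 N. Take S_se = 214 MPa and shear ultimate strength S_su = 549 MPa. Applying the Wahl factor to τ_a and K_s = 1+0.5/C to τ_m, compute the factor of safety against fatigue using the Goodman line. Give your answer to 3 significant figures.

C = D/d = 100.0/9.5 = 10.5263; K_W = (4C−1)/(4C−4)+0.615/C = 1.1372; K_s = 1+0.5/C = 1.0475
F_a = (F_max−F_min)/2 = 451 N; F_m = (F_max+F_min)/2 = 699 N
τ_a = K_W·8F_aD/(πd³) = 1.1372 × 133.95 = 152.32 MPa
τ_m = K_s·8F_mD/(πd³) = 1.0475 × 207.61 = 217.47 MPa
Goodman: 1/n_f = τ_a/S_se + τ_m/S_su = 152.32/214 + 217.47/549 = 0.71179 + 0.39612 = 1.1079
n_f = 1/1.1079 = 0.9026

0.903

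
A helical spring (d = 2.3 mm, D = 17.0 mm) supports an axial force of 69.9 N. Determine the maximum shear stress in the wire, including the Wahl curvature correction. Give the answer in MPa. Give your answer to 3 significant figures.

299 MPa

Spring index C = D/d = 17.0/2.3 = 7.3913
K_W = (4C−1)/(4C−4) + 0.615/C = 28.565/25.565 + 0.0832 = 1.2006
τ₀ = 8FD/(πd³) = 8·69.9·17.0/(π·2.3³) = 9506.4/38.224 = 248.7 MPa
τ_max = K·τ₀ = 1.2006 × 248.7 = 298.58 MPa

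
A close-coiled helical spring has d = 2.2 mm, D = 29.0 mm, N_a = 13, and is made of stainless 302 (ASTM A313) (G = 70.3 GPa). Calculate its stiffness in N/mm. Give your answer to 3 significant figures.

0.649 N/mm

k = Gd⁴/(8D³N_a) = (70.3×10³ × 2.2⁴) / (8 × 29.0³ × 13)
  = 1.64682e+06 / 2.53646e+06 = 0.64926 N/mm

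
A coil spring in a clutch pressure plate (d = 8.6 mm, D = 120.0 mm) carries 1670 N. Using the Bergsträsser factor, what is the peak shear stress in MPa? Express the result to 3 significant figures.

878 MPa

Spring index C = D/d = 120.0/8.6 = 13.9535
K_B = (4C+2)/(4C−3) = 57.814/52.814 = 1.0947
τ₀ = 8FD/(πd³) = 8·1670·120.0/(π·8.6³) = 1.6032e+06/1998.2 = 802.31 MPa
τ_max = K·τ₀ = 1.0947 × 802.31 = 878.27 MPa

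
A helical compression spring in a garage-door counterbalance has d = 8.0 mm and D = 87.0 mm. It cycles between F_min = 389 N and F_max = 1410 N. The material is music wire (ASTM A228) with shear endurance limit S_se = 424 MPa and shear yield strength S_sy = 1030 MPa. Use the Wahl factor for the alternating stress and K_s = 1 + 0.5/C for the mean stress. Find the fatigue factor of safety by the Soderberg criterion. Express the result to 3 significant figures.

1.01

C = D/d = 87.0/8.0 = 10.8750; K_W = (4C−1)/(4C−4)+0.615/C = 1.1325; K_s = 1+0.5/C = 1.0460
F_a = (F_max−F_min)/2 = 510.5 N; F_m = (F_max+F_min)/2 = 899.5 N
τ_a = K_W·8F_aD/(πd³) = 1.1325 × 220.89 = 250.16 MPa
τ_m = K_s·8F_mD/(πd³) = 1.0460 × 389.22 = 407.11 MPa
Soderberg: 1/n_f = τ_a/S_se + τ_m/S_sy = 250.16/424 + 407.11/1030 = 0.59001 + 0.39525 = 0.98526
n_f = 1/0.98526 = 1.015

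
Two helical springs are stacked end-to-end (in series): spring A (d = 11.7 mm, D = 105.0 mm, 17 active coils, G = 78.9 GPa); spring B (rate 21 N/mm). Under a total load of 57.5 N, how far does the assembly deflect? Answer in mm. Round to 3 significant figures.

8.86 mm

k_A = Gd⁴/(8D³N_a) = (78.9×10³)(11.7⁴)/(8·105.0³·17) = 9.391 N/mm
Series: 1/k_eq = 1/9.391 + 1/21 = 0.1541; k_eq = 6.4891 N/mm
δ = F/k_eq = 57.5/6.4891 = 8.861 mm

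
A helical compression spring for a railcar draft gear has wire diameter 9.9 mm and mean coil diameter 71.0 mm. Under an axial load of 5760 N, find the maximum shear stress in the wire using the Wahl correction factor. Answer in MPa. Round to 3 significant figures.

1300 MPa

Spring index C = D/d = 71.0/9.9 = 7.1717
K_W = (4C−1)/(4C−4) + 0.615/C = 27.687/24.687 + 0.0858 = 1.2073
τ₀ = 8FD/(πd³) = 8·5760·71.0/(π·9.9³) = 3.27168e+06/3048.3 = 1073.3 MPa
τ_max = K·τ₀ = 1.2073 × 1073.3 = 1295.8 MPa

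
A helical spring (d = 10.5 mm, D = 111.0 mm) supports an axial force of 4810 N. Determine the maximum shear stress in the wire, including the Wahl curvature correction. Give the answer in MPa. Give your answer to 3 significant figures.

Spring index C = D/d = 111.0/10.5 = 10.5714
K_W = (4C−1)/(4C−4) + 0.615/C = 41.286/38.286 + 0.0582 = 1.1365
τ₀ = 8FD/(πd³) = 8·4810·111.0/(π·10.5³) = 4.27128e+06/3636.8 = 1174.5 MPa
τ_max = K·τ₀ = 1.1365 × 1174.5 = 1334.8 MPa

1330 MPa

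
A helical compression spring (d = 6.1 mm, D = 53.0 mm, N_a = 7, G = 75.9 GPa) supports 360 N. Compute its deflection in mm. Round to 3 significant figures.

k = Gd⁴/(8D³N_a) = (75.9×10³)(6.1⁴)/(8·53.0³·7) = 12.605 N/mm
δ = F/k = 360 / 12.605 = 28.56 mm

28.6 mm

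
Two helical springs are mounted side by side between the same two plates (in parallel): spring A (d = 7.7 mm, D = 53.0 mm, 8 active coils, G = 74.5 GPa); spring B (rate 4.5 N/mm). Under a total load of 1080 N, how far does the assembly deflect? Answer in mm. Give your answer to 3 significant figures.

33.8 mm

k_A = Gd⁴/(8D³N_a) = (74.5×10³)(7.7⁴)/(8·53.0³·8) = 27.486 N/mm
Parallel: k_eq = 27.486 + 4.5 = 31.986 N/mm
δ = F/k_eq = 1080/31.986 = 33.765 mm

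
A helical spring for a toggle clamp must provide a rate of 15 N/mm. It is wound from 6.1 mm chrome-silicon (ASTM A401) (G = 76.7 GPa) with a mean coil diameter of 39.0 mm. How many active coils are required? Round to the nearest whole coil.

15

N_a = Gd⁴/(8D³k) = (76.7×10³ × 6.1⁴)/(8 × 39.0³ × 15)
    = 1.06198e+08 / 7.11828e+06 = 14.92 → 15 coils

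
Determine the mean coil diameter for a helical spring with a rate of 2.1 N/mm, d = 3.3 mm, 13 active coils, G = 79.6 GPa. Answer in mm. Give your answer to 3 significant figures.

D = (Gd⁴/(8N_a·k))^(1/3) = (79.6×10³·3.3⁴/(8·13·2.1))^(1/3)
  = (43223.1)^(1/3) = 35.0945 mm

35.1 mm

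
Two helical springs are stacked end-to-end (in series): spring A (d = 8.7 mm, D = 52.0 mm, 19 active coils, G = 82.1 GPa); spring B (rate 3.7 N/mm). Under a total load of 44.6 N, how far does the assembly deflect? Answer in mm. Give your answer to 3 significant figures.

14.1 mm

k_A = Gd⁴/(8D³N_a) = (82.1×10³)(8.7⁴)/(8·52.0³·19) = 22.007 N/mm
Series: 1/k_eq = 1/22.007 + 1/3.7 = 0.31571; k_eq = 3.1675 N/mm
δ = F/k_eq = 44.6/3.1675 = 14.081 mm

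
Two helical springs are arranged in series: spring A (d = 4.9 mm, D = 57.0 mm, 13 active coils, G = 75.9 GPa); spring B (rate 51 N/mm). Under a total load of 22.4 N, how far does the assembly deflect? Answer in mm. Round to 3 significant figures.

10.3 mm

k_A = Gd⁴/(8D³N_a) = (75.9×10³)(4.9⁴)/(8·57.0³·13) = 2.2718 N/mm
Series: 1/k_eq = 1/2.2718 + 1/51 = 0.45979; k_eq = 2.1749 N/mm
δ = F/k_eq = 22.4/2.1749 = 10.299 mm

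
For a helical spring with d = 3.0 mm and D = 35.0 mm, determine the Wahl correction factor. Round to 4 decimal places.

1.1230

C = D/d = 35.0/3.0 = 11.6667
K_W = (4C−1)/(4C−4) + 0.615/C = 45.667/42.667 + 0.0527 = 1.1230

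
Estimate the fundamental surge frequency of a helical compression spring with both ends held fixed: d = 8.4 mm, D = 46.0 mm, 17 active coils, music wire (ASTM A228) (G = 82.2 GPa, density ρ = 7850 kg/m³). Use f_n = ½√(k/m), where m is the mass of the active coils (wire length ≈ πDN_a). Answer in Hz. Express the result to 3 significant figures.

k = Gd⁴/(8D³N_a) = (82.2×10³)(8.4⁴)/(8·46.0³·17) = 30.916 N/mm = 30916 N/m
Wire length L = πDN_a = π·46.0·17 = 2456.7 mm
m = ρ·(πd²/4)·L = 7850 × 55.418×10⁻⁶ m² × 2.4567 m = 1.0687 kg
f_n = ½√(k/m) = 0.5·√(30916/1.0687) = 0.5·√(28927) = 85.04 Hz

85.0 Hz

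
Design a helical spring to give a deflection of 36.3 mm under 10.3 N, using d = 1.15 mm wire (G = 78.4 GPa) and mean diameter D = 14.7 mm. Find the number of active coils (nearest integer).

Required rate k = F/δ = 10.3/36.3 = 0.28375 N/mm
N_a = Gd⁴/(8D³k) = (78.4×10³ × 1.15⁴)/(8 × 14.7³ × 0.28375)
    = 137122 / 7210.62 = 19.02 → 19 coils

19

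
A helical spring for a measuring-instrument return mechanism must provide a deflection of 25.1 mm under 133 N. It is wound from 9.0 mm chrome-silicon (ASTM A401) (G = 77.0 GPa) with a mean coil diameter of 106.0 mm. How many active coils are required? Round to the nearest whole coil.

10

Required rate k = F/δ = 133/25.1 = 5.2988 N/mm
N_a = Gd⁴/(8D³k) = (77.0×10³ × 9.0⁴)/(8 × 106.0³ × 5.2988)
    = 5.05197e+08 / 5.04877e+07 = 10.01 → 10 coils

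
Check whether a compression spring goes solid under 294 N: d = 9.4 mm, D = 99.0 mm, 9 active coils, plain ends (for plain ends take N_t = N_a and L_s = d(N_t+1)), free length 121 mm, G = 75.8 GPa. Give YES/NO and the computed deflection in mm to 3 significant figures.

k = Gd⁴/(8D³N_a) = (75.8×10³)(9.4⁴)/(8·99.0³·9) = 8.4712 N/mm
N_t = 9; L_s = 9.4·10 = 94 mm; δ_solid = L₀ − L_s = 121 − 94 = 27 mm
δ = F/k = 294/8.4712 = 34.706 mm
δ ≥ δ_solid → spring goes solid

YES, δ = 34.7 mm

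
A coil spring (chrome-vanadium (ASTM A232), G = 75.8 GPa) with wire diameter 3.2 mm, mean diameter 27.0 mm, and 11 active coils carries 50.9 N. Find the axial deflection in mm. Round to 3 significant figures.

k = Gd⁴/(8D³N_a) = (75.8×10³)(3.2⁴)/(8·27.0³·11) = 4.5888 N/mm
δ = F/k = 50.9 / 4.5888 = 11.092 mm

11.1 mm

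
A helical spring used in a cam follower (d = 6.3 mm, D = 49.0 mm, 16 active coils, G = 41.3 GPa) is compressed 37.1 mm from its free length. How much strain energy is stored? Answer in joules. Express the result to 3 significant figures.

2.97 J

k = Gd⁴/(8D³N_a) = (41.3×10³)(6.3⁴)/(8·49.0³·16) = 4.3203 N/mm
U = ½kδ² = 0.5 × 4.3203 × 37.1² = 2973.3 N·mm = 2.9733 J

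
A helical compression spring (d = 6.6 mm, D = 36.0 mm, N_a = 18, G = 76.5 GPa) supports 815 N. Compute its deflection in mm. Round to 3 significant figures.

37.7 mm

k = Gd⁴/(8D³N_a) = (76.5×10³)(6.6⁴)/(8·36.0³·18) = 21.606 N/mm
δ = F/k = 815 / 21.606 = 37.722 mm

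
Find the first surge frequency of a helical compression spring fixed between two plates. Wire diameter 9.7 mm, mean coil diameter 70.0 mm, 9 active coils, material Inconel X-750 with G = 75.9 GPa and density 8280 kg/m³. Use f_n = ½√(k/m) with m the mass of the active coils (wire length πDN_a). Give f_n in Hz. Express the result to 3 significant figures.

k = Gd⁴/(8D³N_a) = (75.9×10³)(9.7⁴)/(8·70.0³·9) = 27.208 N/mm = 27208 N/m
Wire length L = πDN_a = π·70.0·9 = 1979.2 mm
m = ρ·(πd²/4)·L = 8280 × 73.898×10⁻⁶ m² × 1.9792 m = 1.211 kg
f_n = ½√(k/m) = 0.5·√(27208/1.211) = 0.5·√(22467) = 74.945 Hz

74.9 Hz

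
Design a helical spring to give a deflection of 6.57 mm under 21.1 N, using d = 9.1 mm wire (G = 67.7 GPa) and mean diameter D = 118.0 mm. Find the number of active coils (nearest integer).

Required rate k = F/δ = 21.1/6.57 = 3.2116 N/mm
N_a = Gd⁴/(8D³k) = (67.7×10³ × 9.1⁴)/(8 × 118.0³ × 3.2116)
    = 4.64252e+08 / 4.22137e+07 = 11 → 11 coils

11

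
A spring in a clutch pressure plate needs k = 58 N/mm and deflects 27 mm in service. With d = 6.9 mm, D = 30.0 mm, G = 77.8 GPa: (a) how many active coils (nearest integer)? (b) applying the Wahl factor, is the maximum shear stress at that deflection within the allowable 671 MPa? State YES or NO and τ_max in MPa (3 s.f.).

N_a = Gd⁴/(8D³k) = (77.8×10³)(6.9⁴)/(8·30.0³·58) = 14.08 → N_a = 14
Actual rate k = Gd⁴/(8D³·14) = 58.317 N/mm
Working load F = kδ = 58.317·27 = 1574.6 N
C = 30.0/6.9 = 4.3478; K_W = (4C−1)/(4C−4)+0.615/C = 1.3655
τ_max = K_W·8FD/(πd³) = 1.3655·366.16 = 499.98 MPa
τ_max ≤ 671 MPa → acceptable

(a) 14 coils; (b) YES, τ_max = 500 MPa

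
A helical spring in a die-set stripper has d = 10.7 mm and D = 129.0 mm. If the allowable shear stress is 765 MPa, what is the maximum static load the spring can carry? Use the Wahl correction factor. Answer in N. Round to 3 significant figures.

C = D/d = 129.0/10.7 = 12.0561
K_W = (4C−1)/(4C−4) + 0.615/C = 47.224/44.224 + 0.0510 = 1.1188
τ_max = K·8FD/(πd³) → F_max = τ_allow·πd³/(8DK)
F_max = 765·π·10.7³/(8·129.0·1.1188) = 2.9442e+06/1154.7 = 2549.8 N

2550 N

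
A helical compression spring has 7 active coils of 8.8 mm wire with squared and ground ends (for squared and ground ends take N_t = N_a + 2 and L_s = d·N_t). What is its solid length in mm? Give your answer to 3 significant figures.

79.2 mm

squared and ground ends: N_t = N_a + 2 = 7 + 2 = 9
L_s = d·N_t = 8.8 × 9 = 79.2 mm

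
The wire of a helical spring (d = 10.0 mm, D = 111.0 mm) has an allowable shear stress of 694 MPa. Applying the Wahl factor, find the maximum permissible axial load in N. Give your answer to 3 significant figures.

C = D/d = 111.0/10.0 = 11.1000
K_W = (4C−1)/(4C−4) + 0.615/C = 43.400/40.400 + 0.0554 = 1.1297
τ_max = K·8FD/(πd³) → F_max = τ_allow·πd³/(8DK)
F_max = 694·π·10.0³/(8·111.0·1.1297) = 2.1803e+06/1003.1 = 2173.4 N

2170 N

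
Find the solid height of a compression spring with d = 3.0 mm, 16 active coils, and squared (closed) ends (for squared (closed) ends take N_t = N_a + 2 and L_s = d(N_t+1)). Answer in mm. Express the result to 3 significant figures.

57.0 mm

squared (closed) ends: N_t = N_a + 2 = 16 + 2 = 18
L_s = d·(N_t+1) = 3.0 × 19 = 57 mm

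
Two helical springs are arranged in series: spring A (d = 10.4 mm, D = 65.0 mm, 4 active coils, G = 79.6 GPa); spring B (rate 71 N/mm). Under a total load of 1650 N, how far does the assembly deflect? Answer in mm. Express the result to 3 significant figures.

k_A = Gd⁴/(8D³N_a) = (79.6×10³)(10.4⁴)/(8·65.0³·4) = 105.96 N/mm
Series: 1/k_eq = 1/105.96 + 1/71 = 0.023522; k_eq = 42.514 N/mm
δ = F/k_eq = 1650/42.514 = 38.811 mm

38.8 mm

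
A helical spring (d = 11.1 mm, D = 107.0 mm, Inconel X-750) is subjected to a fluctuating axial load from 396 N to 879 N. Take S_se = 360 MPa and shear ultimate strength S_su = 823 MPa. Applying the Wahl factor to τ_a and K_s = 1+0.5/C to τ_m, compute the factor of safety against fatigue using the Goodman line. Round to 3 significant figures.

3.16

C = D/d = 107.0/11.1 = 9.6396; K_W = (4C−1)/(4C−4)+0.615/C = 1.1506; K_s = 1+0.5/C = 1.0519
F_a = (F_max−F_min)/2 = 241.5 N; F_m = (F_max+F_min)/2 = 637.5 N
τ_a = K_W·8F_aD/(πd³) = 1.1506 × 48.114 = 55.36 MPa
τ_m = K_s·8F_mD/(πd³) = 1.0519 × 127.01 = 133.6 MPa
Goodman: 1/n_f = τ_a/S_se + τ_m/S_su = 55.36/360 + 133.6/823 = 0.15378 + 0.16233 = 0.31611
n_f = 1/0.31611 = 3.163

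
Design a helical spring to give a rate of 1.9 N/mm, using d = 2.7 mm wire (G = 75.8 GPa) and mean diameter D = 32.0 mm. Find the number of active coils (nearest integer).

N_a = Gd⁴/(8D³k) = (75.8×10³ × 2.7⁴)/(8 × 32.0³ × 1.9)
    = 4.02832e+06 / 498074 = 8.088 → 8 coils

8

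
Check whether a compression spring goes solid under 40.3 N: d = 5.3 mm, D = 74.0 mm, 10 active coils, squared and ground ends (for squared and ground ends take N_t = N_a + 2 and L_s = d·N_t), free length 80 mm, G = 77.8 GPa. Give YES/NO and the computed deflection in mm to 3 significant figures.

YES, δ = 21.3 mm

k = Gd⁴/(8D³N_a) = (77.8×10³)(5.3⁴)/(8·74.0³·10) = 1.8936 N/mm
N_t = 12; L_s = 5.3·12 = 63.6 mm; δ_solid = L₀ − L_s = 80 − 63.6 = 16.4 mm
δ = F/k = 40.3/1.8936 = 21.282 mm
δ ≥ δ_solid → spring goes solid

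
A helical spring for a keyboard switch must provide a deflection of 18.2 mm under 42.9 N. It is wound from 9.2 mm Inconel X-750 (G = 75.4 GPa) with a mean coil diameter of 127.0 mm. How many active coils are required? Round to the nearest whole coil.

14

Required rate k = F/δ = 42.9/18.2 = 2.3571 N/mm
N_a = Gd⁴/(8D³k) = (75.4×10³ × 9.2⁴)/(8 × 127.0³ × 2.3571)
    = 5.4016e+08 / 3.86267e+07 = 13.98 → 14 coils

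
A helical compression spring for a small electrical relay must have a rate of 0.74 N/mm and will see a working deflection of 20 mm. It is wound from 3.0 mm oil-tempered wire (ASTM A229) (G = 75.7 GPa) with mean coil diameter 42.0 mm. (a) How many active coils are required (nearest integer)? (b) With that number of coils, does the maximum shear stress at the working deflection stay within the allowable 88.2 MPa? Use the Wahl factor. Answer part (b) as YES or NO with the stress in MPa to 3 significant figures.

(a) 14 coils; (b) YES, τ_max = 64.5 MPa

N_a = Gd⁴/(8D³k) = (75.7×10³)(3.0⁴)/(8·42.0³·0.74) = 13.98 → N_a = 14
Actual rate k = Gd⁴/(8D³·14) = 0.73895 N/mm
Working load F = kδ = 0.73895·20 = 14.779 N
C = 42.0/3.0 = 14.0000; K_W = (4C−1)/(4C−4)+0.615/C = 1.1016
τ_max = K_W·8FD/(πd³) = 1.1016·58.542 = 64.492 MPa
τ_max ≤ 88.2 MPa → acceptable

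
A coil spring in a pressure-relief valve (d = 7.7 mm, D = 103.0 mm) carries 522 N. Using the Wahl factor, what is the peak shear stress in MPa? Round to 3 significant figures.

332 MPa

Spring index C = D/d = 103.0/7.7 = 13.3766
K_W = (4C−1)/(4C−4) + 0.615/C = 52.506/49.506 + 0.0460 = 1.1066
τ₀ = 8FD/(πd³) = 8·522·103.0/(π·7.7³) = 430128/1434.2 = 299.9 MPa
τ_max = K·τ₀ = 1.1066 × 299.9 = 331.86 MPa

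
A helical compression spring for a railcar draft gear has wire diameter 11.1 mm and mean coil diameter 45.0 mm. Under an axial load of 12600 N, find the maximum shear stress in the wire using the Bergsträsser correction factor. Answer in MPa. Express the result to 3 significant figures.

1460 MPa

Spring index C = D/d = 45.0/11.1 = 4.0541
K_B = (4C+2)/(4C−3) = 18.216/13.216 = 1.3783
τ₀ = 8FD/(πd³) = 8·12600·45.0/(π·11.1³) = 4.536e+06/4296.5 = 1055.7 MPa
τ_max = K·τ₀ = 1.3783 × 1055.7 = 1455.1 MPa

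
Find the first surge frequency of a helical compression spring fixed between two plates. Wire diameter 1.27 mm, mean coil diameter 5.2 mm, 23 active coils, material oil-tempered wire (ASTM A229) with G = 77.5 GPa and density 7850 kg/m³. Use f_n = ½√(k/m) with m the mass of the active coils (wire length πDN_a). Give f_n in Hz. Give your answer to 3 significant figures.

722 Hz

k = Gd⁴/(8D³N_a) = (77.5×10³)(1.27⁴)/(8·5.2³·23) = 7.7927 N/mm = 7792.7 N/m
Wire length L = πDN_a = π·5.2·23 = 375.73 mm
m = ρ·(πd²/4)·L = 7850 × 1.2668×10⁻⁶ m² × 0.37573 m = 0.0037364 kg
f_n = ½√(k/m) = 0.5·√(7792.7/0.0037364) = 0.5·√(2.0856e+06) = 722.09 Hz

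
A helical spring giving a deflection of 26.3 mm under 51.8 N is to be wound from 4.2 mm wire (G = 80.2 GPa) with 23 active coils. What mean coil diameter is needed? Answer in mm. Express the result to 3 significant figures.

Required rate k = F/δ = 51.8/26.3 = 1.9696 N/mm
D = (Gd⁴/(8N_a·k))^(1/3) = (80.2×10³·4.2⁴/(8·23·1.9696))^(1/3)
  = (68862)^(1/3) = 40.9883 mm

41.0 mm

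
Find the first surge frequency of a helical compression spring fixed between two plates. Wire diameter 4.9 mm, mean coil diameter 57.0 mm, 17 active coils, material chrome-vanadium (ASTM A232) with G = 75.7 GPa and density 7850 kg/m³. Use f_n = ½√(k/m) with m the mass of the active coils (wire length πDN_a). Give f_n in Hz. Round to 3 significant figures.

31.0 Hz

k = Gd⁴/(8D³N_a) = (75.7×10³)(4.9⁴)/(8·57.0³·17) = 1.7327 N/mm = 1732.7 N/m
Wire length L = πDN_a = π·57.0·17 = 3044.2 mm
m = ρ·(πd²/4)·L = 7850 × 18.857×10⁻⁶ m² × 3.0442 m = 0.45064 kg
f_n = ½√(k/m) = 0.5·√(1732.7/0.45064) = 0.5·√(3845) = 31.004 Hz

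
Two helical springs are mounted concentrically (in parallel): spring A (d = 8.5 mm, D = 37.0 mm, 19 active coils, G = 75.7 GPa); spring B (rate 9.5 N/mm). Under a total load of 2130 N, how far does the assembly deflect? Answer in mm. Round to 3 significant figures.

35.0 mm

k_A = Gd⁴/(8D³N_a) = (75.7×10³)(8.5⁴)/(8·37.0³·19) = 51.324 N/mm
Parallel: k_eq = 51.324 + 9.5 = 60.824 N/mm
δ = F/k_eq = 2130/60.824 = 35.019 mm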